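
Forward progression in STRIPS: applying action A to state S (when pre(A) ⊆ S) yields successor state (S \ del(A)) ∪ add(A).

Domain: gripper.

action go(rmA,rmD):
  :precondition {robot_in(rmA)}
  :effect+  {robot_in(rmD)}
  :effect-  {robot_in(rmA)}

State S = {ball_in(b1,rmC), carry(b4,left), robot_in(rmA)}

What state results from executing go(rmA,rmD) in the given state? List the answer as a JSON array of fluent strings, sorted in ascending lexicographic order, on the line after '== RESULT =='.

Compute (S \ del) ∪ add:
  pre ⊆ S: {robot_in(rmA)} ⊆ S  — applicable
  S \ del = {ball_in(b1,rmC), carry(b4,left)}
  ∪ add   = {ball_in(b1,rmC), carry(b4,left), robot_in(rmD)}

== RESULT ==
["ball_in(b1,rmC)", "carry(b4,left)", "robot_in(rmD)"]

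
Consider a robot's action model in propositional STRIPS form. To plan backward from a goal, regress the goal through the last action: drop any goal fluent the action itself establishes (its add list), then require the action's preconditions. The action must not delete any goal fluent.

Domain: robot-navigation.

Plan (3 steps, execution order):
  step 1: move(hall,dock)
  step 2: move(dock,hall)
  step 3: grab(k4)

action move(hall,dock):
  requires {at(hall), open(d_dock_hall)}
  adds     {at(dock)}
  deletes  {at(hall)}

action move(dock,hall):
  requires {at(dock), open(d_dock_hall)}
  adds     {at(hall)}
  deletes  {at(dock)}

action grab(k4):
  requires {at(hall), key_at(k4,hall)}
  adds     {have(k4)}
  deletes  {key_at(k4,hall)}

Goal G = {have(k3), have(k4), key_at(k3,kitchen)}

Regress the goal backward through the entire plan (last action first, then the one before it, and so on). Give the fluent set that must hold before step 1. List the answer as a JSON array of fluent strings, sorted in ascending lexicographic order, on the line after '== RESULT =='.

Regress step by step:
  through step 3 (grab(k4)): drop {have(k4)}, keep {have(k3), key_at(k3,kitchen)}, require {at(hall), key_at(k4,hall)}
    → {at(hall), have(k3), key_at(k3,kitchen), key_at(k4,hall)}
  through step 2 (move(dock,hall)): drop {at(hall)}, keep {have(k3), key_at(k3,kitchen), key_at(k4,hall)}, require {at(dock), open(d_dock_hall)}
    → {at(dock), have(k3), key_at(k3,kitchen), key_at(k4,hall), open(d_dock_hall)}
  through step 1 (move(hall,dock)): drop {at(dock)}, keep {have(k3), key_at(k3,kitchen), key_at(k4,hall), open(d_dock_hall)}, require {at(hall), open(d_dock_hall)}
    → {at(hall), have(k3), key_at(k3,kitchen), key_at(k4,hall), open(d_dock_hall)}

== RESULT ==
["at(hall)", "have(k3)", "key_at(k3,kitchen)", "key_at(k4,hall)", "open(d_dock_hall)"]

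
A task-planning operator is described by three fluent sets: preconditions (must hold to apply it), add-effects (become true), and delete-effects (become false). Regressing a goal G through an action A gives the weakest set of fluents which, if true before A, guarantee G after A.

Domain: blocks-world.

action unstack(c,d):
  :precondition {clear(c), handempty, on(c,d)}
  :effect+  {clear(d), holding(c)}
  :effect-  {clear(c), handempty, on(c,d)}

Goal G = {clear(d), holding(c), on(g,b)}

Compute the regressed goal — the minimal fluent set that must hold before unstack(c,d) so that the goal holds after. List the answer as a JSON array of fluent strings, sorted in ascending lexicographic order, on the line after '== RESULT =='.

Compute (G \ add) ∪ pre:
  G ∩ del = {}  (empty — regression defined)
  G \ add = {clear(d), holding(c), on(g,b)} \ {clear(d), holding(c)} = {on(g,b)}
  ∪ pre   = {on(g,b)} ∪ {clear(c), handempty, on(c,d)}
          = {clear(c), handempty, on(c,d), on(g,b)}

== RESULT ==
["clear(c)", "handempty", "on(c,d)", "on(g,b)"]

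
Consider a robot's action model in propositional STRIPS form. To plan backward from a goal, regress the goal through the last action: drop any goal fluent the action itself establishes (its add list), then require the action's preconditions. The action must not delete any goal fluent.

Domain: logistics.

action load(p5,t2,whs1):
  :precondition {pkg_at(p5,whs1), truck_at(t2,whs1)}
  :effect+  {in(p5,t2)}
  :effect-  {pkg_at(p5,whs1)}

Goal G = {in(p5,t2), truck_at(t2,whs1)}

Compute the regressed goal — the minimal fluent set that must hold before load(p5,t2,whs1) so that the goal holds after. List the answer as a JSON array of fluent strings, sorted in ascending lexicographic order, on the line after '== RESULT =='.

Compute (G \ add) ∪ pre:
  G ∩ del = {}  (empty — regression defined)
  G \ add = {in(p5,t2), truck_at(t2,whs1)} \ {in(p5,t2)} = {truck_at(t2,whs1)}
  ∪ pre   = {truck_at(t2,whs1)} ∪ {pkg_at(p5,whs1), truck_at(t2,whs1)}
          = {pkg_at(p5,whs1), truck_at(t2,whs1)}

== RESULT ==
["pkg_at(p5,whs1)", "truck_at(t2,whs1)"]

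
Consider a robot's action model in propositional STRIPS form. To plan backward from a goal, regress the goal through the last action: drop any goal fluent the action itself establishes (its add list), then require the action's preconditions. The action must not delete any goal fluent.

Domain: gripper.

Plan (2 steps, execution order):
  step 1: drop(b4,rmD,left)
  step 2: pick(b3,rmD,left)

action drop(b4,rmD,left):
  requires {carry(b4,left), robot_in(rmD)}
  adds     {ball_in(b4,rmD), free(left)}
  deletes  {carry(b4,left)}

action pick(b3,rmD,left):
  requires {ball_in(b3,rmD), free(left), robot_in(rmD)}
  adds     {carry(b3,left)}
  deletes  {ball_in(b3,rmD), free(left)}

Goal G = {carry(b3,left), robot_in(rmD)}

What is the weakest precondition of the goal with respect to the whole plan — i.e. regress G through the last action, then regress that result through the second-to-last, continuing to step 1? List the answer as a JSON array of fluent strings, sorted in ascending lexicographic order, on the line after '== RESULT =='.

Regress step by step:
  through step 2 (pick(b3,rmD,left)): drop {carry(b3,left)}, keep {robot_in(rmD)}, require {ball_in(b3,rmD), free(left), robot_in(rmD)}
    → {ball_in(b3,rmD), free(left), robot_in(rmD)}
  through step 1 (drop(b4,rmD,left)): drop {free(left)}, keep {ball_in(b3,rmD), robot_in(rmD)}, require {carry(b4,left), robot_in(rmD)}
    → {ball_in(b3,rmD), carry(b4,left), robot_in(rmD)}

== RESULT ==
["ball_in(b3,rmD)", "carry(b4,left)", "robot_in(rmD)"]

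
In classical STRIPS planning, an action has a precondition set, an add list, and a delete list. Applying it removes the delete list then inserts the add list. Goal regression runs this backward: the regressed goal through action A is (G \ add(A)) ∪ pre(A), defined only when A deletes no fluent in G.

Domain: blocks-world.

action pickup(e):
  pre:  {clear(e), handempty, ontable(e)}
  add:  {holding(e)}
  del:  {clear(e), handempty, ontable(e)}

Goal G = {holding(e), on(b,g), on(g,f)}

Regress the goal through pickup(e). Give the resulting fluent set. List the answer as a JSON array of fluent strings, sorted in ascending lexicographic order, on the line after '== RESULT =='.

Compute (G \ add) ∪ pre:
  G ∩ del = {}  (empty — regression defined)
  G \ add = {holding(e), on(b,g), on(g,f)} \ {holding(e)} = {on(b,g), on(g,f)}
  ∪ pre   = {on(b,g), on(g,f)} ∪ {clear(e), handempty, ontable(e)}
          = {clear(e), handempty, on(b,g), on(g,f), ontable(e)}

== RESULT ==
["clear(e)", "handempty", "on(b,g)", "on(g,f)", "ontable(e)"]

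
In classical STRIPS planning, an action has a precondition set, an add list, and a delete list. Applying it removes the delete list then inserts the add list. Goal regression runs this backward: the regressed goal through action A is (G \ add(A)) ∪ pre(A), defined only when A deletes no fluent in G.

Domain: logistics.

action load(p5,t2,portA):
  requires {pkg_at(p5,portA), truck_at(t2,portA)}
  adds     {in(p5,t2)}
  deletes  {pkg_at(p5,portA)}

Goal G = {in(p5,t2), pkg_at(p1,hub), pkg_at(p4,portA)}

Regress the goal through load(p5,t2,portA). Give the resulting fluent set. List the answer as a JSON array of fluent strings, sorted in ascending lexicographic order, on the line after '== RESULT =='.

Compute (G \ add) ∪ pre:
  G ∩ del = {}  (empty — regression defined)
  G \ add = {in(p5,t2), pkg_at(p1,hub), pkg_at(p4,portA)} \ {in(p5,t2)} = {pkg_at(p1,hub), pkg_at(p4,portA)}
  ∪ pre   = {pkg_at(p1,hub), pkg_at(p4,portA)} ∪ {pkg_at(p5,portA), truck_at(t2,portA)}
          = {pkg_at(p1,hub), pkg_at(p4,portA), pkg_at(p5,portA), truck_at(t2,portA)}

== RESULT ==
["pkg_at(p1,hub)", "pkg_at(p4,portA)", "pkg_at(p5,portA)", "truck_at(t2,portA)"]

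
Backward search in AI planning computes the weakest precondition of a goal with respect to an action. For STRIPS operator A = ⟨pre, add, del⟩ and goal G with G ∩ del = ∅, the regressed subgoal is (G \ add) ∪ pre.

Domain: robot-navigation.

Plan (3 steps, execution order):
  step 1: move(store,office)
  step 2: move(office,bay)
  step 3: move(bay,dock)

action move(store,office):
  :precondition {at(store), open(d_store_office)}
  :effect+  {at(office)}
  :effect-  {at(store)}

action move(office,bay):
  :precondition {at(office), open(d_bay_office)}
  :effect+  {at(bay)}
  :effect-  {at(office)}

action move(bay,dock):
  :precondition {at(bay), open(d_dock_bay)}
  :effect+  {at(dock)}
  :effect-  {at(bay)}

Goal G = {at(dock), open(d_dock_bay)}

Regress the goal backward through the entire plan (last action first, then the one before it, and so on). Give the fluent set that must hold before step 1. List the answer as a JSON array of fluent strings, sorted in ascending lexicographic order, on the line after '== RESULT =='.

Work backward from the goal:
  through step 3 (move(bay,dock)): drop {at(dock)}, keep {open(d_dock_bay)}, require {at(bay), open(d_dock_bay)}
    → {at(bay), open(d_dock_bay)}
  through step 2 (move(office,bay)): drop {at(bay)}, keep {open(d_dock_bay)}, require {at(office), open(d_bay_office)}
    → {at(office), open(d_bay_office), open(d_dock_bay)}
  through step 1 (move(store,office)): drop {at(office)}, keep {open(d_bay_office), open(d_dock_bay)}, require {at(store), open(d_store_office)}
    → {at(store), open(d_bay_office), open(d_dock_bay), open(d_store_office)}

== RESULT ==
["at(store)", "open(d_bay_office)", "open(d_dock_bay)", "open(d_store_office)"]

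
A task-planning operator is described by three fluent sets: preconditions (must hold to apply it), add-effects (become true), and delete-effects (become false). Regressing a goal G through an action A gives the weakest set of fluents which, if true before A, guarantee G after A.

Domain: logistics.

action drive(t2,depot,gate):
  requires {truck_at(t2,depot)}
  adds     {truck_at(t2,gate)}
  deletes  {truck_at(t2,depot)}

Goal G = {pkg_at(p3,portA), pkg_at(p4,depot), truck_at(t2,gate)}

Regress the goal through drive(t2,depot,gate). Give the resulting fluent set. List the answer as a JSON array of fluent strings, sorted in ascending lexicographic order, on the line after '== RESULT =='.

Compute (G \ add) ∪ pre:
  G ∩ del = {}  (empty — regression defined)
  G \ add = {pkg_at(p3,portA), pkg_at(p4,depot), truck_at(t2,gate)} \ {truck_at(t2,gate)} = {pkg_at(p3,portA), pkg_at(p4,depot)}
  ∪ pre   = {pkg_at(p3,portA), pkg_at(p4,depot)} ∪ {truck_at(t2,depot)}
          = {pkg_at(p3,portA), pkg_at(p4,depot), truck_at(t2,depot)}

== RESULT ==
["pkg_at(p3,portA)", "pkg_at(p4,depot)", "truck_at(t2,depot)"]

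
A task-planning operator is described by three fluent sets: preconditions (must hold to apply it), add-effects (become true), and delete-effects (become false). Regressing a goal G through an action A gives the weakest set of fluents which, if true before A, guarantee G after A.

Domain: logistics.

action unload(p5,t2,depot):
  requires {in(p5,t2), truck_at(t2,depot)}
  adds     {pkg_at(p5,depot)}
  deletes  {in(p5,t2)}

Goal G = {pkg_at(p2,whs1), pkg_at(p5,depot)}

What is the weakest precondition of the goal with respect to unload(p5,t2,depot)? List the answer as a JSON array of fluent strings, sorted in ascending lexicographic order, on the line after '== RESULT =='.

Regress:
  G ∩ del = {}  (empty — regression defined)
  G \ add = {pkg_at(p2,whs1), pkg_at(p5,depot)} \ {pkg_at(p5,depot)} = {pkg_at(p2,whs1)}
  ∪ pre   = {pkg_at(p2,whs1)} ∪ {in(p5,t2), truck_at(t2,depot)}
          = {in(p5,t2), pkg_at(p2,whs1), truck_at(t2,depot)}

== RESULT ==
["in(p5,t2)", "pkg_at(p2,whs1)", "truck_at(t2,depot)"]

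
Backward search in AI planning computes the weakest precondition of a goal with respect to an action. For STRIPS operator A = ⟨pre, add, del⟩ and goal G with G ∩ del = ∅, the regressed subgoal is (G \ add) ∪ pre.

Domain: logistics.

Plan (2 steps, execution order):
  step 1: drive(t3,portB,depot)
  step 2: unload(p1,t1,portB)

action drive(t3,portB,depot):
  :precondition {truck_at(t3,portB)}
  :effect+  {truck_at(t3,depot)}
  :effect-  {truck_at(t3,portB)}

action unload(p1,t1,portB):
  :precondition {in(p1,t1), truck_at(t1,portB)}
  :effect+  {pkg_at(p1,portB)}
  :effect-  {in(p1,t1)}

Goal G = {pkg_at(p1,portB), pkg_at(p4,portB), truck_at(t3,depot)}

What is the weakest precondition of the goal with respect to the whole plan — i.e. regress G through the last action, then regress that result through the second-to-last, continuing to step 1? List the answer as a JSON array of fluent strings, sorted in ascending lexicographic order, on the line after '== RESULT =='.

Regress step by step:
  through step 2 (unload(p1,t1,portB)): drop {pkg_at(p1,portB)}, keep {pkg_at(p4,portB), truck_at(t3,depot)}, require {in(p1,t1), truck_at(t1,portB)}
    → {in(p1,t1), pkg_at(p4,portB), truck_at(t1,portB), truck_at(t3,depot)}
  through step 1 (drive(t3,portB,depot)): drop {truck_at(t3,depot)}, keep {in(p1,t1), pkg_at(p4,portB), truck_at(t1,portB)}, require {truck_at(t3,portB)}
    → {in(p1,t1), pkg_at(p4,portB), truck_at(t1,portB), truck_at(t3,portB)}

== RESULT ==
["in(p1,t1)", "pkg_at(p4,portB)", "truck_at(t1,portB)", "truck_at(t3,portB)"]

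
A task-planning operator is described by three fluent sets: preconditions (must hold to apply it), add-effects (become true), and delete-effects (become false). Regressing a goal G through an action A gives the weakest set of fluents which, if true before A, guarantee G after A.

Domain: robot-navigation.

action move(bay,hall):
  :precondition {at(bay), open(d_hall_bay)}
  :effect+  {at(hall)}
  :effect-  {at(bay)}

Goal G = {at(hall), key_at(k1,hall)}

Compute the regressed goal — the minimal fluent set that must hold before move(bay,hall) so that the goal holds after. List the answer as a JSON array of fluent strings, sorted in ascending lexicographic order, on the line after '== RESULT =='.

Compute (G \ add) ∪ pre:
  G ∩ del = {}  (empty — regression defined)
  G \ add = {at(hall), key_at(k1,hall)} \ {at(hall)} = {key_at(k1,hall)}
  ∪ pre   = {key_at(k1,hall)} ∪ {at(bay), open(d_hall_bay)}
          = {at(bay), key_at(k1,hall), open(d_hall_bay)}

== RESULT ==
["at(bay)", "key_at(k1,hall)", "open(d_hall_bay)"]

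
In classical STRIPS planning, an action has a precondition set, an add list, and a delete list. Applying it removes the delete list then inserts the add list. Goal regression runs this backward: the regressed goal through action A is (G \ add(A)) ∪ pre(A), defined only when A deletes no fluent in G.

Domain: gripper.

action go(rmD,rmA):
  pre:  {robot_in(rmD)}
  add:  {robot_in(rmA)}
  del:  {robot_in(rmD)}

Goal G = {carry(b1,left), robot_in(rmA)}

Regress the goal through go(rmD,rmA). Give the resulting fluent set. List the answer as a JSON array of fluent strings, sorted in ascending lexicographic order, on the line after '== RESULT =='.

Regress:
  G ∩ del = {}  (empty — regression defined)
  G \ add = {carry(b1,left), robot_in(rmA)} \ {robot_in(rmA)} = {carry(b1,left)}
  ∪ pre   = {carry(b1,left)} ∪ {robot_in(rmD)}
          = {carry(b1,left), robot_in(rmD)}

== RESULT ==
["carry(b1,left)", "robot_in(rmD)"]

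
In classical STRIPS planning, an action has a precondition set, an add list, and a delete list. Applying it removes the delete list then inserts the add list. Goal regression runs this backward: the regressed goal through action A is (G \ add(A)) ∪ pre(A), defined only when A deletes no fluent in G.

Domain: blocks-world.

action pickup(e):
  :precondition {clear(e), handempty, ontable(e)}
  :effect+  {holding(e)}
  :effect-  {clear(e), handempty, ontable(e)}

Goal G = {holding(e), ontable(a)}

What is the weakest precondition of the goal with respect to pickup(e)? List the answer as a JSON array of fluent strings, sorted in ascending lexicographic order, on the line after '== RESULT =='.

Regress:
  G ∩ del = {}  (empty — regression defined)
  G \ add = {holding(e), ontable(a)} \ {holding(e)} = {ontable(a)}
  ∪ pre   = {ontable(a)} ∪ {clear(e), handempty, ontable(e)}
          = {clear(e), handempty, ontable(a), ontable(e)}

== RESULT ==
["clear(e)", "handempty", "ontable(a)", "ontable(e)"]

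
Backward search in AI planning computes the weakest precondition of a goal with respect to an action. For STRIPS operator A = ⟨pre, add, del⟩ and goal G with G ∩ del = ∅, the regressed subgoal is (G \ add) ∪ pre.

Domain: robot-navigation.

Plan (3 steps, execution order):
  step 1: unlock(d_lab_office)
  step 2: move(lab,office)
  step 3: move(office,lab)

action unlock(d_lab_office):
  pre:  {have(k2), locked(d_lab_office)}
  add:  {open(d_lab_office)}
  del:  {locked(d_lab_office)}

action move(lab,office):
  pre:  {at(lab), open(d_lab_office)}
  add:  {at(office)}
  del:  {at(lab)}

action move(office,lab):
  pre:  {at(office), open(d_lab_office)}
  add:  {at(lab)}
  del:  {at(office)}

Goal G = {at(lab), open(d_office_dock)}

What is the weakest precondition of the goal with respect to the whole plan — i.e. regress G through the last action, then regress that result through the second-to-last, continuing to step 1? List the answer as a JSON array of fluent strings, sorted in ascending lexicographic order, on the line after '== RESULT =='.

Work backward from the goal:
  through step 3 (move(office,lab)): drop {at(lab)}, keep {open(d_office_dock)}, require {at(office), open(d_lab_office)}
    → {at(office), open(d_lab_office), open(d_office_dock)}
  through step 2 (move(lab,office)): drop {at(office)}, keep {open(d_lab_office), open(d_office_dock)}, require {at(lab), open(d_lab_office)}
    → {at(lab), open(d_lab_office), open(d_office_dock)}
  through step 1 (unlock(d_lab_office)): drop {open(d_lab_office)}, keep {at(lab), open(d_office_dock)}, require {have(k2), locked(d_lab_office)}
    → {at(lab), have(k2), locked(d_lab_office), open(d_office_dock)}

== RESULT ==
["at(lab)", "have(k2)", "locked(d_lab_office)", "open(d_office_dock)"]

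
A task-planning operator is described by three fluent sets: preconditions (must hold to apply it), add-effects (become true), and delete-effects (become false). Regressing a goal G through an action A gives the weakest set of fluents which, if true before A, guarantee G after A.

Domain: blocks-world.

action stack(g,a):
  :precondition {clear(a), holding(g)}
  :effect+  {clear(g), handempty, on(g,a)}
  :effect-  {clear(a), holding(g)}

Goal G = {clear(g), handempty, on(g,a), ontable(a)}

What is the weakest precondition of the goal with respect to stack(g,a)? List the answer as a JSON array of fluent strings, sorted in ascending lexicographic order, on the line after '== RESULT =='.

Compute (G \ add) ∪ pre:
  G ∩ del = {}  (empty — regression defined)
  G \ add = {clear(g), handempty, on(g,a), ontable(a)} \ {clear(g), handempty, on(g,a)} = {ontable(a)}
  ∪ pre   = {ontable(a)} ∪ {clear(a), holding(g)}
          = {clear(a), holding(g), ontable(a)}

== RESULT ==
["clear(a)", "holding(g)", "ontable(a)"]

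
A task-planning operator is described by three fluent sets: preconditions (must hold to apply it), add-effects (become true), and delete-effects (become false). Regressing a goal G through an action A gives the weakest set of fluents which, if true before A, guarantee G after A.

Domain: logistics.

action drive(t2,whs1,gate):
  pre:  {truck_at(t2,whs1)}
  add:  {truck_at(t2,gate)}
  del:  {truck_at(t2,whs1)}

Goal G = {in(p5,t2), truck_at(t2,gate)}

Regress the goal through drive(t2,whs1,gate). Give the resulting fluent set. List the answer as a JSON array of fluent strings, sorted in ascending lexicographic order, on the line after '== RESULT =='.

Regress:
  G ∩ del = {}  (empty — regression defined)
  G \ add = {in(p5,t2), truck_at(t2,gate)} \ {truck_at(t2,gate)} = {in(p5,t2)}
  ∪ pre   = {in(p5,t2)} ∪ {truck_at(t2,whs1)}
          = {in(p5,t2), truck_at(t2,whs1)}

== RESULT ==
["in(p5,t2)", "truck_at(t2,whs1)"]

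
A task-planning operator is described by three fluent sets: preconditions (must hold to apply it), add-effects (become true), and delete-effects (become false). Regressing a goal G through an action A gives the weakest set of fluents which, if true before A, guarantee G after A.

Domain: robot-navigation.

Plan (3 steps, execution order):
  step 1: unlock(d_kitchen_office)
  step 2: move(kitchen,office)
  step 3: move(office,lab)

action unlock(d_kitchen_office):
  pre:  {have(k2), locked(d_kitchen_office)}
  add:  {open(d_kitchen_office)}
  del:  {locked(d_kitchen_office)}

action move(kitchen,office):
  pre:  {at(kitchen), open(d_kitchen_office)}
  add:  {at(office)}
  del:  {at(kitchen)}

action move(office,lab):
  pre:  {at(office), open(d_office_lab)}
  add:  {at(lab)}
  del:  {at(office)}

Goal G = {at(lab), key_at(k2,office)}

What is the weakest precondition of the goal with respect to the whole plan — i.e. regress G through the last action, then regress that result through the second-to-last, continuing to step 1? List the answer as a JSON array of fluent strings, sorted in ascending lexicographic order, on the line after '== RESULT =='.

Work backward from the goal:
  through step 3 (move(office,lab)): drop {at(lab)}, keep {key_at(k2,office)}, require {at(office), open(d_office_lab)}
    → {at(office), key_at(k2,office), open(d_office_lab)}
  through step 2 (move(kitchen,office)): drop {at(office)}, keep {key_at(k2,office), open(d_office_lab)}, require {at(kitchen), open(d_kitchen_office)}
    → {at(kitchen), key_at(k2,office), open(d_kitchen_office), open(d_office_lab)}
  through step 1 (unlock(d_kitchen_office)): drop {open(d_kitchen_office)}, keep {at(kitchen), key_at(k2,office), open(d_office_lab)}, require {have(k2), locked(d_kitchen_office)}
    → {at(kitchen), have(k2), key_at(k2,office), locked(d_kitchen_office), open(d_office_lab)}

== RESULT ==
["at(kitchen)", "have(k2)", "key_at(k2,office)", "locked(d_kitchen_office)", "open(d_office_lab)"]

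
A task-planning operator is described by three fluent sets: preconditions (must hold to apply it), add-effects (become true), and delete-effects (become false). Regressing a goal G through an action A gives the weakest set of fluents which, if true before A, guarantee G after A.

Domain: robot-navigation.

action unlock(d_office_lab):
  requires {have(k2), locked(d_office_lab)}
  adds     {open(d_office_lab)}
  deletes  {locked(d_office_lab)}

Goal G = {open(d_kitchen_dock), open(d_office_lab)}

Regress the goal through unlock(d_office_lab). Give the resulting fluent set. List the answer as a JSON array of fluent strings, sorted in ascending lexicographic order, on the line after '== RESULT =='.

Compute (G \ add) ∪ pre:
  G ∩ del = {}  (empty — regression defined)
  G \ add = {open(d_kitchen_dock), open(d_office_lab)} \ {open(d_office_lab)} = {open(d_kitchen_dock)}
  ∪ pre   = {open(d_kitchen_dock)} ∪ {have(k2), locked(d_office_lab)}
          = {have(k2), locked(d_office_lab), open(d_kitchen_dock)}

== RESULT ==
["have(k2)", "locked(d_office_lab)", "open(d_kitchen_dock)"]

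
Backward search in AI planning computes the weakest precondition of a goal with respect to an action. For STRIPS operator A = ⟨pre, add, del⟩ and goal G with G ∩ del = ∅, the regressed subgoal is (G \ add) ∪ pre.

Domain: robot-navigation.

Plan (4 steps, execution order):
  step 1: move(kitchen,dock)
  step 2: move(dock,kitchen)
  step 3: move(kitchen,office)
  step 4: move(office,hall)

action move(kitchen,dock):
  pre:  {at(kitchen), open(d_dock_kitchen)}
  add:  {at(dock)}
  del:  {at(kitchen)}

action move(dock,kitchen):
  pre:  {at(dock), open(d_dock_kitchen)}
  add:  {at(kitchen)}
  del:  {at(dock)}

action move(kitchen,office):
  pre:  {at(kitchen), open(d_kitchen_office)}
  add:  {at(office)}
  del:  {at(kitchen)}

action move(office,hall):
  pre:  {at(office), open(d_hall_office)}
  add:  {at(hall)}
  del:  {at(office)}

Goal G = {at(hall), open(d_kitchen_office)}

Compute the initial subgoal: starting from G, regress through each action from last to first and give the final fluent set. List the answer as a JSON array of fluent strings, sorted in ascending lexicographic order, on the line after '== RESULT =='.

Regress step by step:
  through step 4 (move(office,hall)): drop {at(hall)}, keep {open(d_kitchen_office)}, require {at(office), open(d_hall_office)}
    → {at(office), open(d_hall_office), open(d_kitchen_office)}
  through step 3 (move(kitchen,office)): drop {at(office)}, keep {open(d_hall_office), open(d_kitchen_office)}, require {at(kitchen), open(d_kitchen_office)}
    → {at(kitchen), open(d_hall_office), open(d_kitchen_office)}
  through step 2 (move(dock,kitchen)): drop {at(kitchen)}, keep {open(d_hall_office), open(d_kitchen_office)}, require {at(dock), open(d_dock_kitchen)}
    → {at(dock), open(d_dock_kitchen), open(d_hall_office), open(d_kitchen_office)}
  through step 1 (move(kitchen,dock)): drop {at(dock)}, keep {open(d_dock_kitchen), open(d_hall_office), open(d_kitchen_office)}, require {at(kitchen), open(d_dock_kitchen)}
    → {at(kitchen), open(d_dock_kitchen), open(d_hall_office), open(d_kitchen_office)}

== RESULT ==
["at(kitchen)", "open(d_dock_kitchen)", "open(d_hall_office)", "open(d_kitchen_office)"]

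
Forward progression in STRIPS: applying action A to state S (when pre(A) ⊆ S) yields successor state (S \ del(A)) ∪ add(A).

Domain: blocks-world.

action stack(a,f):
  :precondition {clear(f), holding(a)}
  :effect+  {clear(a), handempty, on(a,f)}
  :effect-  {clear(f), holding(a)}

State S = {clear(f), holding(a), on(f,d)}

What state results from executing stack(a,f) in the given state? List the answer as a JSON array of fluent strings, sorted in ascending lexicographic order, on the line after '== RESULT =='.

Compute (S \ del) ∪ add:
  pre ⊆ S: {clear(f), holding(a)} ⊆ S  — applicable
  S \ del = {on(f,d)}
  ∪ add   = {clear(a), handempty, on(a,f), on(f,d)}

== RESULT ==
["clear(a)", "handempty", "on(a,f)", "on(f,d)"]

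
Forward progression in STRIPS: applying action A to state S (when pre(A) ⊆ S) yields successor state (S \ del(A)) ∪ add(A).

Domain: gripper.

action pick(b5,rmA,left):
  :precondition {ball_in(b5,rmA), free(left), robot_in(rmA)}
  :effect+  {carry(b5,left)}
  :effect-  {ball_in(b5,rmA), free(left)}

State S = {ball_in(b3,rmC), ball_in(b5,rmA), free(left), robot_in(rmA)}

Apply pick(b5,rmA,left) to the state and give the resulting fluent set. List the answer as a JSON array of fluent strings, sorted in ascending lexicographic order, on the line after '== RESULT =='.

Progress:
  pre ⊆ S: {ball_in(b5,rmA), free(left), robot_in(rmA)} ⊆ S  — applicable
  S \ del = {ball_in(b3,rmC), robot_in(rmA)}
  ∪ add   = {ball_in(b3,rmC), carry(b5,left), robot_in(rmA)}

== RESULT ==
["ball_in(b3,rmC)", "carry(b5,left)", "robot_in(rmA)"]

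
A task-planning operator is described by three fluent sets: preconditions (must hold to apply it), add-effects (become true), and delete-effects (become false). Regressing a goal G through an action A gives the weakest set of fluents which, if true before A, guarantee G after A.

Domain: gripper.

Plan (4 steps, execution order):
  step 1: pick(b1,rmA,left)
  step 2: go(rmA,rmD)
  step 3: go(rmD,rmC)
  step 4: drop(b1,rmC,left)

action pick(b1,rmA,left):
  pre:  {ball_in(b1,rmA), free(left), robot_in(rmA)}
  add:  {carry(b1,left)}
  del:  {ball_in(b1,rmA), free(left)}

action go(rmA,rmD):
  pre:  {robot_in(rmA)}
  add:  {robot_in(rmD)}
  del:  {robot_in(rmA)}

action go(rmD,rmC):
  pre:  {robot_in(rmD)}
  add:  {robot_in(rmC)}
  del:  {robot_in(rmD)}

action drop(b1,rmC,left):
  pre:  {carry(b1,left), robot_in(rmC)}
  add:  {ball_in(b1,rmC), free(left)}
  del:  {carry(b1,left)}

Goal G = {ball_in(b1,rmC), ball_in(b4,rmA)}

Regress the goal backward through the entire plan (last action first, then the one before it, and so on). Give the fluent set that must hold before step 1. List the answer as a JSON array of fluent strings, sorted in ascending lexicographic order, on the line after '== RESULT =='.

Regress step by step:
  through step 4 (drop(b1,rmC,left)): drop {ball_in(b1,rmC)}, keep {ball_in(b4,rmA)}, require {carry(b1,left), robot_in(rmC)}
    → {ball_in(b4,rmA), carry(b1,left), robot_in(rmC)}
  through step 3 (go(rmD,rmC)): drop {robot_in(rmC)}, keep {ball_in(b4,rmA), carry(b1,left)}, require {robot_in(rmD)}
    → {ball_in(b4,rmA), carry(b1,left), robot_in(rmD)}
  through step 2 (go(rmA,rmD)): drop {robot_in(rmD)}, keep {ball_in(b4,rmA), carry(b1,left)}, require {robot_in(rmA)}
    → {ball_in(b4,rmA), carry(b1,left), robot_in(rmA)}
  through step 1 (pick(b1,rmA,left)): drop {carry(b1,left)}, keep {ball_in(b4,rmA), robot_in(rmA)}, require {ball_in(b1,rmA), free(left), robot_in(rmA)}
    → {ball_in(b1,rmA), ball_in(b4,rmA), free(left), robot_in(rmA)}

== RESULT ==
["ball_in(b1,rmA)", "ball_in(b4,rmA)", "free(left)", "robot_in(rmA)"]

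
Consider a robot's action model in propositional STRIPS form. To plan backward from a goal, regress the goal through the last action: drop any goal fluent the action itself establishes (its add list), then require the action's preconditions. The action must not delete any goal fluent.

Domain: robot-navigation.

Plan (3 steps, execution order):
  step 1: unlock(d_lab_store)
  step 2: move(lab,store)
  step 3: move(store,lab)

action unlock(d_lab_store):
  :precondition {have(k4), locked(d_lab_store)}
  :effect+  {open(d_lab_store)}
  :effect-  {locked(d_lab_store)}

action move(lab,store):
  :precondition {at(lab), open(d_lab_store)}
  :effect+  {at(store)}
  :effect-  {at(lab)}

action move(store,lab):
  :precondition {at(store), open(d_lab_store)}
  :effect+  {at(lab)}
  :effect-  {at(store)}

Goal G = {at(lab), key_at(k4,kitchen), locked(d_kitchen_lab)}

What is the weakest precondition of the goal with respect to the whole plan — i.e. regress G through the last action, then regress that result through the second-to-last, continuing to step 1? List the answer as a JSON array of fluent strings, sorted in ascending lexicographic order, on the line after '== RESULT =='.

Work backward from the goal:
  through step 3 (move(store,lab)): drop {at(lab)}, keep {key_at(k4,kitchen), locked(d_kitchen_lab)}, require {at(store), open(d_lab_store)}
    → {at(store), key_at(k4,kitchen), locked(d_kitchen_lab), open(d_lab_store)}
  through step 2 (move(lab,store)): drop {at(store)}, keep {key_at(k4,kitchen), locked(d_kitchen_lab), open(d_lab_store)}, require {at(lab), open(d_lab_store)}
    → {at(lab), key_at(k4,kitchen), locked(d_kitchen_lab), open(d_lab_store)}
  through step 1 (unlock(d_lab_store)): drop {open(d_lab_store)}, keep {at(lab), key_at(k4,kitchen), locked(d_kitchen_lab)}, require {have(k4), locked(d_lab_store)}
    → {at(lab), have(k4), key_at(k4,kitchen), locked(d_kitchen_lab), locked(d_lab_store)}

== RESULT ==
["at(lab)", "have(k4)", "key_at(k4,kitchen)", "locked(d_kitchen_lab)", "locked(d_lab_store)"]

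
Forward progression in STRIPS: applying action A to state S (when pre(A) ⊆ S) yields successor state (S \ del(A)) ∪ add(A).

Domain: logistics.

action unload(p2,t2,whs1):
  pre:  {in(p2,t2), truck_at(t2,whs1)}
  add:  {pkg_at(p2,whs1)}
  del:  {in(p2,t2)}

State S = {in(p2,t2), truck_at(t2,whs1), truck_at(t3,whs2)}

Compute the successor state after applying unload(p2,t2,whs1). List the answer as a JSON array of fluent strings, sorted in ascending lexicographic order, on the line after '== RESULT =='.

Progress:
  pre ⊆ S: {in(p2,t2), truck_at(t2,whs1)} ⊆ S  — applicable
  S \ del = {truck_at(t2,whs1), truck_at(t3,whs2)}
  ∪ add   = {pkg_at(p2,whs1), truck_at(t2,whs1), truck_at(t3,whs2)}

== RESULT ==
["pkg_at(p2,whs1)", "truck_at(t2,whs1)", "truck_at(t3,whs2)"]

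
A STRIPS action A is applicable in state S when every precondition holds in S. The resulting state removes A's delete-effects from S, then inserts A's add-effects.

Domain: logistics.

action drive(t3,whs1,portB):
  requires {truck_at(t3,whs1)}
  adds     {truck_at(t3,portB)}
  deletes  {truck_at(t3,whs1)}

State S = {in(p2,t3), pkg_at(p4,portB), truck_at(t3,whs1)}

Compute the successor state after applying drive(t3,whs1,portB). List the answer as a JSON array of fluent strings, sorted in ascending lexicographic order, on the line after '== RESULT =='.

Compute (S \ del) ∪ add:
  pre ⊆ S: {truck_at(t3,whs1)} ⊆ S  — applicable
  S \ del = {in(p2,t3), pkg_at(p4,portB)}
  ∪ add   = {in(p2,t3), pkg_at(p4,portB), truck_at(t3,portB)}

== RESULT ==
["in(p2,t3)", "pkg_at(p4,portB)", "truck_at(t3,portB)"]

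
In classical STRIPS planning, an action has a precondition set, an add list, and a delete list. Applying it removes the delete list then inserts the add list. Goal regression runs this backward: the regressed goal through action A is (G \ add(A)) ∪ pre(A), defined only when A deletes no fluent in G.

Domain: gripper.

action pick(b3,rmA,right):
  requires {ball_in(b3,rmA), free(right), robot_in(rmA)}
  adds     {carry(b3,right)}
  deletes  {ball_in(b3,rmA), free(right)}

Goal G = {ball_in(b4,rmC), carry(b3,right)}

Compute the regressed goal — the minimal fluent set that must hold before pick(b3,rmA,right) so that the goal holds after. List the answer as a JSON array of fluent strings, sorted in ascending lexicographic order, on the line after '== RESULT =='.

Regress:
  G ∩ del = {}  (empty — regression defined)
  G \ add = {ball_in(b4,rmC), carry(b3,right)} \ {carry(b3,right)} = {ball_in(b4,rmC)}
  ∪ pre   = {ball_in(b4,rmC)} ∪ {ball_in(b3,rmA), free(right), robot_in(rmA)}
          = {ball_in(b3,rmA), ball_in(b4,rmC), free(right), robot_in(rmA)}

== RESULT ==
["ball_in(b3,rmA)", "ball_in(b4,rmC)", "free(right)", "robot_in(rmA)"]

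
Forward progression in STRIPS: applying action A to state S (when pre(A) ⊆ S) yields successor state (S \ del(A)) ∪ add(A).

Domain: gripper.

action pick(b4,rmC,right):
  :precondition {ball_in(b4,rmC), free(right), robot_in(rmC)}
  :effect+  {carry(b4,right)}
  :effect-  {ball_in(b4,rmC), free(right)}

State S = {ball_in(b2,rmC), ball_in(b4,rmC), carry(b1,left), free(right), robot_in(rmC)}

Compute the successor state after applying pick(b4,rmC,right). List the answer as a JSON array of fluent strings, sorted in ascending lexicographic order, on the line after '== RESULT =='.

Progress:
  pre ⊆ S: {ball_in(b4,rmC), free(right), robot_in(rmC)} ⊆ S  — applicable
  S \ del = {ball_in(b2,rmC), carry(b1,left), robot_in(rmC)}
  ∪ add   = {ball_in(b2,rmC), carry(b1,left), carry(b4,right), robot_in(rmC)}

== RESULT ==
["ball_in(b2,rmC)", "carry(b1,left)", "carry(b4,right)", "robot_in(rmC)"]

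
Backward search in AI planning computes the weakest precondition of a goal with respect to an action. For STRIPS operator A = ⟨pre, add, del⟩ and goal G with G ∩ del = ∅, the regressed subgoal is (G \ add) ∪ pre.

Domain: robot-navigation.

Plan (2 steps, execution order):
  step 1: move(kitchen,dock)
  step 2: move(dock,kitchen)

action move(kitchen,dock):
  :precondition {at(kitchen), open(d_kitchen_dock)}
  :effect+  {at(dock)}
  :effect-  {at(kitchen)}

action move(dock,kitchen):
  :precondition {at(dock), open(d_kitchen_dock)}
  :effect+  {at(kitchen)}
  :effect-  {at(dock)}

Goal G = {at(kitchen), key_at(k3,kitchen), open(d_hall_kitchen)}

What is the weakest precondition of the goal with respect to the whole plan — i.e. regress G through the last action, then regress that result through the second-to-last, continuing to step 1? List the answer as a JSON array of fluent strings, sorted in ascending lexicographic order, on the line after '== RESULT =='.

Work backward from the goal:
  through step 2 (move(dock,kitchen)): drop {at(kitchen)}, keep {key_at(k3,kitchen), open(d_hall_kitchen)}, require {at(dock), open(d_kitchen_dock)}
    → {at(dock), key_at(k3,kitchen), open(d_hall_kitchen), open(d_kitchen_dock)}
  through step 1 (move(kitchen,dock)): drop {at(dock)}, keep {key_at(k3,kitchen), open(d_hall_kitchen), open(d_kitchen_dock)}, require {at(kitchen), open(d_kitchen_dock)}
    → {at(kitchen), key_at(k3,kitchen), open(d_hall_kitchen), open(d_kitchen_dock)}

== RESULT ==
["at(kitchen)", "key_at(k3,kitchen)", "open(d_hall_kitchen)", "open(d_kitchen_dock)"]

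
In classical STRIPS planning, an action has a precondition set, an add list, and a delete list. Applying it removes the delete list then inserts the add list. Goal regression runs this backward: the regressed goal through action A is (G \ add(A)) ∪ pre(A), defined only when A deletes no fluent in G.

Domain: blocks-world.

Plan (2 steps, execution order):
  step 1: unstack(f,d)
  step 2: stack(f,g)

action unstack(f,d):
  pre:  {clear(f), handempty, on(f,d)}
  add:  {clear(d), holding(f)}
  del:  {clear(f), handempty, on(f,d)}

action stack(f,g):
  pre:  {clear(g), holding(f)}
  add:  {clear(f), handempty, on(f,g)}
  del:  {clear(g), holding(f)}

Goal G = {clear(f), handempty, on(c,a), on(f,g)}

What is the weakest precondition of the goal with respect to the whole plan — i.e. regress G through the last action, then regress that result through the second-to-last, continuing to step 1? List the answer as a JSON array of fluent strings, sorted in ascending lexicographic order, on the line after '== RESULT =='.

Regress step by step:
  through step 2 (stack(f,g)): drop {clear(f), handempty, on(f,g)}, keep {on(c,a)}, require {clear(g), holding(f)}
    → {clear(g), holding(f), on(c,a)}
  through step 1 (unstack(f,d)): drop {holding(f)}, keep {clear(g), on(c,a)}, require {clear(f), handempty, on(f,d)}
    → {clear(f), clear(g), handempty, on(c,a), on(f,d)}

== RESULT ==
["clear(f)", "clear(g)", "handempty", "on(c,a)", "on(f,d)"]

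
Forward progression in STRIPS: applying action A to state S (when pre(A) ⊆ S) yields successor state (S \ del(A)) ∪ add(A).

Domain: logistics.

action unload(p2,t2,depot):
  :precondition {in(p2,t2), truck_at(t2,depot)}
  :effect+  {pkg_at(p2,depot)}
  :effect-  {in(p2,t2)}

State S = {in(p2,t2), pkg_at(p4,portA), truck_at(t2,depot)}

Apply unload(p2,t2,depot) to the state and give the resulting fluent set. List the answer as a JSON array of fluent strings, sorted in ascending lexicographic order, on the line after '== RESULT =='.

Progress:
  pre ⊆ S: {in(p2,t2), truck_at(t2,depot)} ⊆ S  — applicable
  S \ del = {pkg_at(p4,portA), truck_at(t2,depot)}
  ∪ add   = {pkg_at(p2,depot), pkg_at(p4,portA), truck_at(t2,depot)}

== RESULT ==
["pkg_at(p2,depot)", "pkg_at(p4,portA)", "truck_at(t2,depot)"]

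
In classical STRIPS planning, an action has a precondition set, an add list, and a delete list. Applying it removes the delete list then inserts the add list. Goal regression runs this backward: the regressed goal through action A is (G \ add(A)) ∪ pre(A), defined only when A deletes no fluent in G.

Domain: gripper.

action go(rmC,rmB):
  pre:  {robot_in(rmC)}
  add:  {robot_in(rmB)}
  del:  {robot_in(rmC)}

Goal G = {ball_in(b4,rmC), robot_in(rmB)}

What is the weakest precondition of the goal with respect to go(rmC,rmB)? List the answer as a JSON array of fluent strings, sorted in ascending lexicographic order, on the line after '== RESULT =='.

Compute (G \ add) ∪ pre:
  G ∩ del = {}  (empty — regression defined)
  G \ add = {ball_in(b4,rmC), robot_in(rmB)} \ {robot_in(rmB)} = {ball_in(b4,rmC)}
  ∪ pre   = {ball_in(b4,rmC)} ∪ {robot_in(rmC)}
          = {ball_in(b4,rmC), robot_in(rmC)}

== RESULT ==
["ball_in(b4,rmC)", "robot_in(rmC)"]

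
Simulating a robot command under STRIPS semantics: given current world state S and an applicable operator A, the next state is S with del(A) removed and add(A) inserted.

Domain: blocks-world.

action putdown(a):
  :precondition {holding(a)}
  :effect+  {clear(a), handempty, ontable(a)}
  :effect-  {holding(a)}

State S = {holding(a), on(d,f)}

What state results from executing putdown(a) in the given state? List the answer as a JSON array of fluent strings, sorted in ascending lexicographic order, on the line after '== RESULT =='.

Compute (S \ del) ∪ add:
  pre ⊆ S: {holding(a)} ⊆ S  — applicable
  S \ del = {on(d,f)}
  ∪ add   = {clear(a), handempty, on(d,f), ontable(a)}

== RESULT ==
["clear(a)", "handempty", "on(d,f)", "ontable(a)"]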